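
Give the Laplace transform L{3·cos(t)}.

L{cos(ωt)} = s/(s² + ω²), so L{cos(t)} = s/(s² + 1). Then L{3·cos(t)} = 3·s/(s² + 1) = 3s/(s² + 1)

Final answer: 3s/(s² + 1)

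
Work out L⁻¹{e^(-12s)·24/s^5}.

L⁻¹{24/s^5} = t^4. By the time shift theorem, L⁻¹{e^(-as)F(s)} = u(t-a)f(t-a) with a=12, so L⁻¹{e^(-12s)·24/s^5} = u(t-12)·(t-12)^4

Final answer: u(t-12)·(t-12)^4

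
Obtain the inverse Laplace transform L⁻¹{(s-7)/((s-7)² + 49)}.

Using frequency shift, L⁻¹{(s-7)/((s-7)² + 49)} = e^(7t)·cos(7t)

Final answer: e^(7t)·cos(7t)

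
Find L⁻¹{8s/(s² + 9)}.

This is the form c·s/(s² + a²) with a = 3, c = 8. L⁻¹ = 8·cos(3t)

Final answer: 8·cos(3t)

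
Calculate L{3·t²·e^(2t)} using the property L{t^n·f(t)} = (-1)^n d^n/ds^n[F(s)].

L{e^(2t)} = 1/(s-2). d/ds[1/(s-2)] = -1/(s-2)². d²/ds²[1/(s-2)] = 2/(s-2)³. So L{t²·e^(2t)} = (-1)² · 2/(s-2)³ = 2/(s-2)³. Then L{3·t²·e^(2t)} = 3·2/(s-2)³ = 6/(s-2)³

Final answer: 6/(s-2)³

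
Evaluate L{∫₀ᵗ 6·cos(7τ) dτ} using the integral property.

L{∫₀ᵗ f(τ)dτ} = F(s)/s with F(s) = 6s/(s² + 49), so the result is (6s/(s² + 49))/s = 6/(s² + 49)

Final answer: 6/(s² + 49)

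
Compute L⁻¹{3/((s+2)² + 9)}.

Form: b/((s-a)² + b²) → e^(at)sin(bt). With a=-2, b=3

Final answer: e^(-2t)·sin(3t)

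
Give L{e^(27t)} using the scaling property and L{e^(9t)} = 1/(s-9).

Using L{f(at)} = (1/a)F(s/a) with a=3 and f(t) = e^(9t): L{e^(27t)} = (1/3) · 1/((s/3)-9) = (1/3) · 3/(s-27) = 1/(s-27)

Final answer: 1/(s-27)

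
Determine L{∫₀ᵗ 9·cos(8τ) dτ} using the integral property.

L{∫₀ᵗ f(τ)dτ} = F(s)/s with F(s) = 9s/(s² + 64), so the result is (9s/(s² + 64))/s = 9/(s² + 64)

Final answer: 9/(s² + 64)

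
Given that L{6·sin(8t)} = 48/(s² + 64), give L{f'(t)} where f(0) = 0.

L{f'(t)} = s·F(s) - f(0) = s·48/(s² + 64) - 0 = 48s/(s² + 64)

Final answer: 48s/(s² + 64)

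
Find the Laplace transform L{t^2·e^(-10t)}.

L{t^n·e^(at)} = n!/(s-a)^(n+1), so L{t^2·e^(-10t)} = 2/(s+10)^3

Final answer: 2/(s+10)^3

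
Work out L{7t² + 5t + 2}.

L{7t² + 5t + 2} = 7·2/s³ + 5/s² + 2/s = 14/s³ + 5/s² + 2/s

Final answer: 14/s³ + 5/s² + 2/s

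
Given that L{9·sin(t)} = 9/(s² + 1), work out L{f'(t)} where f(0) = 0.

L{f'(t)} = s·F(s) - f(0) = s·9/(s² + 1) - 0 = 9s/(s² + 1)

Final answer: 9s/(s² + 1)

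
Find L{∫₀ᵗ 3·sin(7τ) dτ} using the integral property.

L{∫₀ᵗ f(τ)dτ} = F(s)/s with F(s) = 21/(s² + 49), so the result is (21/(s² + 49))/s = 21/(s(s² + 49))

Final answer: 21/(s(s² + 49))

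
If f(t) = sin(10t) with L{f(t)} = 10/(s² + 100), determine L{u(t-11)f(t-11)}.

Time shift theorem: L{u(t-a)f(t-a)} = e^(-as)F(s). Here a=11, F(s) = 10/(s² + 100), so L{u(t-11)f(t-11)} = e^(-11s)·10/(s² + 100)

Final answer: e^(-11s)·10/(s² + 100)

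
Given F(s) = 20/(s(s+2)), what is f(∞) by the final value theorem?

f(∞) = lim_{s→0} s·20/(s(s+2)) = lim_{s→0} 20/(s+2) = 20/2 = 10

Final answer: 10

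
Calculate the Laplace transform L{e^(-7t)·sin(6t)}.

L{e^(at)·sin(ωt)} = ω/((s-a)² + ω²), so L{e^(-7t)·sin(6t)} = 6/((s+7)² + 36)

Final answer: 6/((s+7)² + 36)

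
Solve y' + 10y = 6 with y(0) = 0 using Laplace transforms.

sY + 10Y = 6/s. Y = 6/(s(s+10)). Partial fractions: Y = 3/5/s - 3/5/(s+10)

Final answer: y(t) = 3/5(1 - e^(-10t))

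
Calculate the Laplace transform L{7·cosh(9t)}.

L{cosh(ωt)} = s/(s² - ω²), so L{cosh(9t)} = s/(s² - 81). Then L{7·cosh(9t)} = 7·s/(s² - 81) = 7s/(s² - 81)

Final answer: 7s/(s² - 81)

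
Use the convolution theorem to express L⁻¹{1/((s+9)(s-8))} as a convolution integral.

1/((s+9)(s-8)) = (1/(s+9))·(1/(s-8)) = L{e^(-9t)}·L{e^(8t)}. So f(t) = e^(-9t)*e^(8t) = ∫₀ᵗ e^(-9τ)·e^(8(t-τ)) dτ

Final answer: ∫₀ᵗ e^(-9τ)·e^(8(t-τ)) dτ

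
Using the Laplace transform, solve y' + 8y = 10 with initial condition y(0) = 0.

sY + 8Y = 10/s. Y = 10/(s(s+8)). Partial fractions: Y = 5/4/s - 5/4/(s+8)

Final answer: y(t) = 5/4(1 - e^(-8t))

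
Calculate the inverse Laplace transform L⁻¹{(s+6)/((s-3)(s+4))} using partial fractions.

Using partial fractions, f(t) = (9e^(3t) - 2e^(-4t))/7

Final answer: (9e^(3t) - 2e^(-4t))/7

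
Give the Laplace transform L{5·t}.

L{t^n} = n!/s^(n+1), so L{t} = 1/s^2. Then L{5·t} = 5·1/s^2 = 5/s^2

Final answer: 5/s^2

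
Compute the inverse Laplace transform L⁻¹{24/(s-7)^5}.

L⁻¹{n!/(s-a)^(n+1)} = t^n·e^(at), so L⁻¹{24/(s-7)^5} = t^4·e^(7t)

Final answer: t^4·e^(7t)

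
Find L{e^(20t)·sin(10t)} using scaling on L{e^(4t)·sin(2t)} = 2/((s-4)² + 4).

Scaling with a=5: L{e^(20t)·sin(10t)} = (1/5) · 2/((s/5-4)² + 4). Simplifying: 10/((s-20)² + 100)

Final answer: 10/((s-20)² + 100)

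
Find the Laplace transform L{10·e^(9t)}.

L{e^(at)} = 1/(s-a), so L{e^(9t)} = 1/(s-9). Then L{10·e^(9t)} = 10/(s-9)

Final answer: 10/(s-9)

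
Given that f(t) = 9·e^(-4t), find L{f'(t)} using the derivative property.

f(0) = 9, F(s) = 9/(s+4). L{f'(t)} = s·F(s) - f(0) = 9s/(s+4) - 9 = (9s - 9(s+4))/(s+4) = -36/(s+4)

Final answer: -36/(s+4)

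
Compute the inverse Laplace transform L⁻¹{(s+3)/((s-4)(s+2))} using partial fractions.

Using partial fractions, f(t) = (7e^(4t) - e^(-2t))/6

Final answer: (7e^(4t) - e^(-2t))/6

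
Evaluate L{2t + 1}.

L{2t + 1} = 2·L{t} + L{1} = 2/s² + 1/s

Final answer: 2/s² + 1/s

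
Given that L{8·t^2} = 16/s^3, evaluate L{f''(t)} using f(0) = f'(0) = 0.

L{f''(t)} = s²F(s) - sf(0) - f'(0) = s²·16/s^3 - 0 - 0 = 16/s

Final answer: 16/s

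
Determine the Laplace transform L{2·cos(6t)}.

L{cos(ωt)} = s/(s² + ω²), so L{cos(6t)} = s/(s² + 36). Then L{2·cos(6t)} = 2·s/(s² + 36) = 2s/(s² + 36)

Final answer: 2s/(s² + 36)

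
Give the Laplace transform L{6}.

L{6} = 6 · L{1} = 6/s

Final answer: 6/s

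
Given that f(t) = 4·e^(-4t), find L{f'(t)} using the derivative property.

f(0) = 4, F(s) = 4/(s+4). L{f'(t)} = s·F(s) - f(0) = 4s/(s+4) - 4 = (4s - 4(s+4))/(s+4) = -16/(s+4)

Final answer: -16/(s+4)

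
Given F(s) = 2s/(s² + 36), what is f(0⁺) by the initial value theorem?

f(0⁺) = lim_{s→∞} s·2s/(s² + 36) = lim_{s→∞} 2s²/(s² + 36) = 2

Final answer: 2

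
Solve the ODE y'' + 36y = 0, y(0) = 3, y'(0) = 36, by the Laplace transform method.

L{y''} + 36L{y} = 0. s²Y - 3s - 36 + 36Y = 0. Y(s² + 36) = 3s + 36. Y = (3s + 36)/(s² + 36). Inverting: y(t) = 3cos(6t) + 6sin(6t)

Final answer: y(t) = 3cos(6t) + 6sin(6t)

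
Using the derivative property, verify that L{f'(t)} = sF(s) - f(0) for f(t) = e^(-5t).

f'(t) = -5e^(-5t). Direct: L{f'(t)} = -5/(s+5). Property: s·1/(s+5) - 1 = (s - (s+5))/(s+5) = -5/(s+5). ✓

Final answer: -5/(s+5)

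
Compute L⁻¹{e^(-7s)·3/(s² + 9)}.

L⁻¹{3/(s² + 9)} = sin(3t). By the time shift theorem, L⁻¹{e^(-as)F(s)} = u(t-a)f(t-a) with a=7, so L⁻¹{e^(-7s)·3/(s² + 9)} = u(t-7)·sin(3(t-7))

Final answer: u(t-7)·sin(3(t-7))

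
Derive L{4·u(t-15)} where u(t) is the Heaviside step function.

L{u(t-a)} = e^(-as)/s. Here a=15, so L{u(t-15)} = e^(-15s)/s, and L{4·u(t-15)} = 4·e^(-15s)/s

Final answer: 4·e^(-15s)/s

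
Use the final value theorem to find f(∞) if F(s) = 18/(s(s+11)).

f(∞) = lim_{s→0} s·18/(s(s+11)) = lim_{s→0} 18/(s+11) = 18/11 = 18/11

Final answer: 18/11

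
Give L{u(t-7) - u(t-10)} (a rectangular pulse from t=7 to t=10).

L{u(t-a)} = e^(-as)/s. L{u(t-7) - u(t-10)} = (e^(-7s) - e^(-10s))/s

Final answer: (e^(-7s) - e^(-10s))/s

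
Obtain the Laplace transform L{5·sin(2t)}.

L{sin(ωt)} = ω/(s² + ω²), so L{sin(2t)} = 2/(s² + 4). Then L{5·sin(2t)} = 5·2/(s² + 4) = 10/(s² + 4)

Final answer: 10/(s² + 4)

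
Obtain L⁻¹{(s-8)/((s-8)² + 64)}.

Using frequency shift: L⁻¹{(s-a)/((s-a)² + b²)} = e^(at)cos(bt). Here a=8, b=8

Final answer: e^(8t)·cos(8t)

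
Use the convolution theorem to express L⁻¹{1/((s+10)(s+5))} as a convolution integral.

1/((s+10)(s+5)) = (1/(s+10))·(1/(s+5)) = L{e^(-10t)}·L{e^(-5t)}. So f(t) = e^(-10t)*e^(-5t) = ∫₀ᵗ e^(-10τ)·e^(-5(t-τ)) dτ

Final answer: ∫₀ᵗ e^(-10τ)·e^(-5(t-τ)) dτ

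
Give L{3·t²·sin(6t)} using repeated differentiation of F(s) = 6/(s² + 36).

F(s) = 6/(s² + 36). F'(s) = -12s/(s² + 36)². F''(s) = -12(36 - 3s²)/(s² + 36)³ = (36s² - 432)/(s² + 36)³. So L{t²·sin(6t)} = (-1)² F''(s) = (36s² - 432)/(s² + 36)³. Then L{3·t²·sin(6t)} = 3·(36s² - 432)/(s² + 36)³ = (108s² - 1296)/(s² + 36)³

Final answer: (108s² - 1296)/(s² + 36)³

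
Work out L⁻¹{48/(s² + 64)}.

This is the form c·a/(s² + a²) with a = 8, c = 6. L⁻¹ = 6·sin(8t)

Final answer: 6·sin(8t)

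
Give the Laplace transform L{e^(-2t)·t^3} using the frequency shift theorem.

L{e^(at)·t^n} = n!/(s-a)^(n+1), so L{e^(-2t)·t^3} = 6/(s+2)^4

Final answer: 6/(s+2)^4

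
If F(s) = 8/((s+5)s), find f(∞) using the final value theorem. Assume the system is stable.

f(∞) = lim_{s→0} sF(s) = lim_{s→0} 8/(s+5) = 8/5

Final answer: 8/5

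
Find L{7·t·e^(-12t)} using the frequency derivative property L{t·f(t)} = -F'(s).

L{e^(-12t)} = 1/(s+12). By frequency derivative: L{t·e^(-12t)} = -d/ds[1/(s+12)] = -(-1)/(s+12)² = 1/(s+12)². Then L{7·t·e^(-12t)} = 7·1/(s+12)² = 7/(s+12)²

Final answer: 7/(s+12)²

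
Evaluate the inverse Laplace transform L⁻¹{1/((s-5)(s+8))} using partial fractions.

Decompose: A/(s-5) + B/(s+8). A = 1/13, B = -1/13. f(t) = (e^(5t) - e^(-8t))/13

Final answer: (e^(5t) - e^(-8t))/13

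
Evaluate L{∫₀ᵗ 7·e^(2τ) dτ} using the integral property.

L{∫₀ᵗ f(τ)dτ} = F(s)/s with F(s) = 7/(s-2), so L{∫₀ᵗ 7·e^(2τ) dτ} = 7/(s(s-2))

Final answer: 7/(s(s-2))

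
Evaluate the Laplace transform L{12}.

L{12} = 12 · L{1} = 12/s

Final answer: 12/s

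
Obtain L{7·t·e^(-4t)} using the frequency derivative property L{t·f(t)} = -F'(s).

L{e^(-4t)} = 1/(s+4). By frequency derivative: L{t·e^(-4t)} = -d/ds[1/(s+4)] = -(-1)/(s+4)² = 1/(s+4)². Then L{7·t·e^(-4t)} = 7·1/(s+4)² = 7/(s+4)²

Final answer: 7/(s+4)²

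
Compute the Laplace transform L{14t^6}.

L{14t^6} = 14 · L{t^6} = 14 · 720/s^7 = 10080/s^7

Final answer: 10080/s^7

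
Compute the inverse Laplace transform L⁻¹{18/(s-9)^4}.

L⁻¹{n!/(s-a)^(n+1)} = t^n·e^(at) with n=3, a=9. So L⁻¹{6/(s-9)^4} = t^3·e^(9t), and L⁻¹{18/(s-9)^4} = (18/6)·t^3·e^(9t) = 3·t^3·e^(9t)

Final answer: 3·t^3·e^(9t)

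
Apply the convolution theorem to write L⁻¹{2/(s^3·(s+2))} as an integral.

2/(s^3·(s+2)) = (2/s^3)·(1/(s+2)) = L{t^2}·L{e^(-2t)}. So f(t) = t^2*e^(-2t) = ∫₀ᵗ τ^2·e^(-2(t-τ)) dτ

Final answer: ∫₀ᵗ τ^2·e^(-2(t-τ)) dτ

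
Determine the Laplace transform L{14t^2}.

L{14t^2} = 14 · L{t^2} = 14 · 2/s^3 = 28/s^3

Final answer: 28/s^3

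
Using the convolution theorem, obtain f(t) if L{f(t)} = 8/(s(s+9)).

8/(s(s+9)) = (8/s)·(1/(s+9)) = L{8}·L{e^(-9t)}. By convolution, f(t) = 8*e^(-9t) = ∫₀ᵗ 8·e^(-9τ) dτ = 8·(1 - e^(-9t))/9

Final answer: 8·(1 - e^(-9t))/9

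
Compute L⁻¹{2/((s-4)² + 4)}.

Form: b/((s-a)² + b²) → e^(at)sin(bt). With a=4, b=2

Final answer: e^(4t)·sin(2t)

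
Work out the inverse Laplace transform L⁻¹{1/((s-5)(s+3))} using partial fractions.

Decompose: A/(s-5) + B/(s+3). A = 1/8, B = -1/8. f(t) = (e^(5t) - e^(-3t))/8

Final answer: (e^(5t) - e^(-3t))/8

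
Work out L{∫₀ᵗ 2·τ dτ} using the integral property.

L{∫₀ᵗ f(τ)dτ} = F(s)/s with f(t) = 2t. F(s) = 2/s^2, so L{∫₀ᵗ 2·τ dτ} = (2/s^2)/s = 2/s^3. (Check: ∫₀ᵗ 2·τ dτ = 2t^2/2.)

Final answer: 2/s^3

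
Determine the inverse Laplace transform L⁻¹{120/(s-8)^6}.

L⁻¹{n!/(s-a)^(n+1)} = t^n·e^(at), so L⁻¹{120/(s-8)^6} = t^5·e^(8t)

Final answer: t^5·e^(8t)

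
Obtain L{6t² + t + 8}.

L{6t² + t + 8} = 6·2/s³ + 1/s² + 8/s = 12/s³ + 1/s² + 8/s

Final answer: 12/s³ + 1/s² + 8/s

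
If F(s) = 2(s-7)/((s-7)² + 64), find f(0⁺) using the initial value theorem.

f(0⁺) = lim_{s→∞} sF(s) = lim_{s→∞} 2s(s-7)/((s-7)² + 64) = 2

Final answer: 2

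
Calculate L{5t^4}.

L{t^n} = n!/s^(n+1). So L{5t^4} = 5·4!/s^5 = 120/s^5

Final answer: 120/s^5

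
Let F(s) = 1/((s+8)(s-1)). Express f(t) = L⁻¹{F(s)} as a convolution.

1/((s+8)(s-1)) = (1/(s+8))·(1/(s-1)) = L{e^(-8t)}·L{e^t}. So f(t) = e^(-8t)*e^t = ∫₀ᵗ e^(-8τ)·e^(t-τ) dτ

Final answer: ∫₀ᵗ e^(-8τ)·e^(t-τ) dτ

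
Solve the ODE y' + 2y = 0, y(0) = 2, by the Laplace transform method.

L{y'} + 2L{y} = 0. sY - 2 + 2Y = 0. Y(s+2) = 2. Y = 2/(s+2)

Final answer: y(t) = 2e^(-2t)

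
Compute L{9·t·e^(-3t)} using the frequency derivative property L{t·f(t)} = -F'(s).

L{e^(-3t)} = 1/(s+3). By frequency derivative: L{t·e^(-3t)} = -d/ds[1/(s+3)] = -(-1)/(s+3)² = 1/(s+3)². Then L{9·t·e^(-3t)} = 9·1/(s+3)² = 9/(s+3)²

Final answer: 9/(s+3)²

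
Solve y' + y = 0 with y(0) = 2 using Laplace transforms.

L{y'} + L{y} = 0. sY - 2 + Y = 0. Y(s+1) = 2. Y = 2/(s+1)

Final answer: y(t) = 2e^(-t)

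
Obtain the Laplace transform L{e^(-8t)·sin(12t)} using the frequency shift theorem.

Frequency shift: L{e^(at)f(t)} = F(s-a). L{e^(-8t)·sin(12t)} = 12/((s+8)² + 144)

Final answer: 12/((s+8)² + 144)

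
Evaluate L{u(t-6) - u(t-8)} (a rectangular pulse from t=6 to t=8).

L{u(t-a)} = e^(-as)/s. L{u(t-6) - u(t-8)} = (e^(-6s) - e^(-8s))/s

Final answer: (e^(-6s) - e^(-8s))/s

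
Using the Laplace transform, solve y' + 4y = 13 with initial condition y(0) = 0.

sY + 4Y = 13/s. Y = 13/(s(s+4)). Partial fractions: Y = 13/4/s - 13/4/(s+4)

Final answer: y(t) = 13/4(1 - e^(-4t))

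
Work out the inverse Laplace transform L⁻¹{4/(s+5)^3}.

L⁻¹{n!/(s-a)^(n+1)} = t^n·e^(at) with n=2, a=-5. So L⁻¹{2/(s+5)^3} = t^2·e^(-5t), and L⁻¹{4/(s+5)^3} = (4/2)·t^2·e^(-5t) = 2·t^2·e^(-5t)

Final answer: 2·t^2·e^(-5t)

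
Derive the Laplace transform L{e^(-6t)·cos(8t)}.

L{e^(at)·cos(ωt)} = (s-a)/((s-a)² + ω²), so L{e^(-6t)·cos(8t)} = (s+6)/((s+6)² + 64)

Final answer: (s+6)/((s+6)² + 64)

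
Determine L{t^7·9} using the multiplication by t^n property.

L{9} = 9/s. d^1/ds^1[1/s] = -1/s². d^2/ds^2[1/s] = 2/s^3. d^3/ds^3[1/s] = -6/s^4. d^4/ds^4[1/s] = 24/s^5. d^5/ds^5[1/s] = -120/s^6. d^6/ds^6[1/s] = 720/s^7. d^7/ds^7[1/s] = -5040/s^8. So L{t^7} = (-1)^{7}·-5040/s^8 = 5040/s^8. Then L{t^7·9} = 9·5040/s^8 = 45360/s^8

Final answer: 45360/s^8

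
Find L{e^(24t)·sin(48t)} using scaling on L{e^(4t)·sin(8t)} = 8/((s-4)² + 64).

Scaling with a=6: L{e^(24t)·sin(48t)} = (1/6) · 8/((s/6-4)² + 64). Simplifying: 48/((s-24)² + 2304)

Final answer: 48/((s-24)² + 2304)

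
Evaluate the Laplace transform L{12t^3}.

L{12t^3} = 12 · L{t^3} = 12 · 6/s^4 = 72/s^4

Final answer: 72/s^4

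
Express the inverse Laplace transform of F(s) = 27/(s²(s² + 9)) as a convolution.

27/(s²(s² + 9)) = (1/s²)·(27/(s² + 9)) = L{t}·L{9·sin(3t)}. So f(t) = t*(9·sin(3t)) = ∫₀ᵗ 9τ·sin(3(t-τ)) dτ

Final answer: ∫₀ᵗ 9τ·sin(3(t-τ)) dτ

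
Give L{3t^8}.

L{t^n} = n!/s^(n+1). So L{3t^8} = 3·8!/s^9 = 120960/s^9

Final answer: 120960/s^9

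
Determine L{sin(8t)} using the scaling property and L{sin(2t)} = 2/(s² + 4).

Using L{f(at)} = (1/a)F(s/a) with a=4: L{sin(8t)} = (1/4) · 2/((s/4)² + 4) = (1/4) · 2·16/(s² + 64) = 8/(s² + 64)

Final answer: 8/(s² + 64)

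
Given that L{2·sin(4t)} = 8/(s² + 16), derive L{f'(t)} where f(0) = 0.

L{f'(t)} = s·F(s) - f(0) = s·8/(s² + 16) - 0 = 8s/(s² + 16)

Final answer: 8s/(s² + 16)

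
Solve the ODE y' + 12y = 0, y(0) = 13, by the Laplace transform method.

L{y'} + 12L{y} = 0. sY - 13 + 12Y = 0. Y(s+12) = 13. Y = 13/(s+12)

Final answer: y(t) = 13e^(-12t)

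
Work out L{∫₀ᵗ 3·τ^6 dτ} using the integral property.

L{∫₀ᵗ f(τ)dτ} = F(s)/s with f(t) = 3t^6. F(s) = 2160/s^7, so L{∫₀ᵗ 3·τ^6 dτ} = (2160/s^7)/s = 2160/s^8. (Check: ∫₀ᵗ 3·τ^6 dτ = 3t^7/7.)

Final answer: 2160/s^8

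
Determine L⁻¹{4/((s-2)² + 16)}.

Form: b/((s-a)² + b²) → e^(at)sin(bt). With a=2, b=4

Final answer: e^(2t)·sin(4t)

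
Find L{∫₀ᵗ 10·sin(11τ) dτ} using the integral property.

L{∫₀ᵗ f(τ)dτ} = F(s)/s with F(s) = 110/(s² + 121), so the result is (110/(s² + 121))/s = 110/(s(s² + 121))

Final answer: 110/(s(s² + 121))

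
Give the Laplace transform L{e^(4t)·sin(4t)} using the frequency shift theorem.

Frequency shift: L{e^(at)f(t)} = F(s-a). L{e^(4t)·sin(4t)} = 4/((s-4)² + 16)

Final answer: 4/((s-4)² + 16)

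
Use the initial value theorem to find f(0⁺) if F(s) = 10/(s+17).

f(0⁺) = lim_{s→∞} s·10/(s+17) = lim_{s→∞} 10s/(s+17) = 10

Final answer: 10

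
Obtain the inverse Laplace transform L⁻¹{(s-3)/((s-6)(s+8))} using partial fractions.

Using partial fractions, f(t) = (3e^(6t) + 11e^(-8t))/14

Final answer: (3e^(6t) + 11e^(-8t))/14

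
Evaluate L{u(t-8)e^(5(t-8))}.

u(t-a)f(t-a) with f(t)=e^(5t). L{e^(5t)} = 1/(s-5). By time shift: e^(-8s)/(s-5)

Final answer: e^(-8s)/(s-5)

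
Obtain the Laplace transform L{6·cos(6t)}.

L{cos(ωt)} = s/(s² + ω²), so L{cos(6t)} = s/(s² + 36). Then L{6·cos(6t)} = 6·s/(s² + 36) = 6s/(s² + 36)

Final answer: 6s/(s² + 36)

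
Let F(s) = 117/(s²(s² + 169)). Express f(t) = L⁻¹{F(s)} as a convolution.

117/(s²(s² + 169)) = (1/s²)·(117/(s² + 169)) = L{t}·L{9·sin(13t)}. So f(t) = t*(9·sin(13t)) = ∫₀ᵗ 9τ·sin(13(t-τ)) dτ

Final answer: ∫₀ᵗ 9τ·sin(13(t-τ)) dτ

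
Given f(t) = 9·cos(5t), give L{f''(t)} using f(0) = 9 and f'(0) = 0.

F(s) = 9s/(s² + 25). L{f''(t)} = s²F(s) - sf(0) - f'(0) = 9s³/(s² + 25) - 9s = (9s³ - 9s(s² + 25))/(s² + 25) = -225s/(s² + 25)

Final answer: -225s/(s² + 25)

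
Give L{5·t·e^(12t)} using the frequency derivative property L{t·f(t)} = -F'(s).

L{e^(12t)} = 1/(s-12). By frequency derivative: L{t·e^(12t)} = -d/ds[1/(s-12)] = -(-1)/(s-12)² = 1/(s-12)². Then L{5·t·e^(12t)} = 5·1/(s-12)² = 5/(s-12)²

Final answer: 5/(s-12)²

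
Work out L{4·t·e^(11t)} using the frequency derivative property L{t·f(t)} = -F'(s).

L{e^(11t)} = 1/(s-11). By frequency derivative: L{t·e^(11t)} = -d/ds[1/(s-11)] = -(-1)/(s-11)² = 1/(s-11)². Then L{4·t·e^(11t)} = 4·1/(s-11)² = 4/(s-11)²

Final answer: 4/(s-11)²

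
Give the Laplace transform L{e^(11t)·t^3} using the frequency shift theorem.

L{e^(at)·t^n} = n!/(s-a)^(n+1), so L{e^(11t)·t^3} = 6/(s-11)^4

Final answer: 6/(s-11)^4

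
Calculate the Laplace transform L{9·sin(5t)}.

L{sin(ωt)} = ω/(s² + ω²), so L{sin(5t)} = 5/(s² + 25). Then L{9·sin(5t)} = 9·5/(s² + 25) = 45/(s² + 25)

Final answer: 45/(s² + 25)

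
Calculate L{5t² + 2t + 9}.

L{5t² + 2t + 9} = 5·2/s³ + 2/s² + 9/s = 10/s³ + 2/s² + 9/s

Final answer: 10/s³ + 2/s² + 9/s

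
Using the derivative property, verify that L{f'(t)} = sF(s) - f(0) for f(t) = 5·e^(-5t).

f'(t) = -25e^(-5t). Direct: L{f'(t)} = -25/(s+5). Property: s·5/(s+5) - 5 = (5s - 5(s+5))/(s+5) = -25/(s+5). ✓

Final answer: -25/(s+5)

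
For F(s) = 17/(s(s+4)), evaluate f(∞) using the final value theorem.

f(∞) = lim_{s→0} s·17/(s(s+4)) = lim_{s→0} 17/(s+4) = 17/4 = 17/4

Final answer: 17/4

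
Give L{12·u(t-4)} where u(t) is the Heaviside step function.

L{u(t-a)} = e^(-as)/s. Here a=4, so L{u(t-4)} = e^(-4s)/s, and L{12·u(t-4)} = 12·e^(-4s)/s

Final answer: 12·e^(-4s)/s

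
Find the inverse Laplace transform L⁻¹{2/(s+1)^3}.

L⁻¹{n!/(s-a)^(n+1)} = t^n·e^(at) with n=2, a=-1. So L⁻¹{2/(s+1)^3} = t^2·e^(-t)

Final answer: t^2·e^(-t)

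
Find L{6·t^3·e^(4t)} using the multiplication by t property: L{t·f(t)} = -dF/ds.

Using L{t^n·e^(at)} = n!/(s-a)^(n+1), L{t^3·e^(4t)} = 6/(s-4)^4, so L{6·t^3·e^(4t)} = 6·6/(s-4)^4 = 36/(s-4)^4

Final answer: 36/(s-4)^4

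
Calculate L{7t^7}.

L{t^n} = n!/s^(n+1). So L{7t^7} = 7·7!/s^8 = 35280/s^8

Final answer: 35280/s^8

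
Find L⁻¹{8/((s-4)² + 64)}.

Form: b/((s-a)² + b²) → e^(at)sin(bt). With a=4, b=8

Final answer: e^(4t)·sin(8t)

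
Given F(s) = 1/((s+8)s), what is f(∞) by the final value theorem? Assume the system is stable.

f(∞) = lim_{s→0} sF(s) = lim_{s→0} 1/(s+8) = 1/8

Final answer: 1/8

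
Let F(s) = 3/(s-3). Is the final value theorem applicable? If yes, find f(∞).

sF(s) = 3s/(s-3) has a pole at s = 3 in the right half-plane. Theorem does NOT apply (unstable system; f(t) = 3·e^(3t) grows without bound).

Final answer: Not applicable (unstable)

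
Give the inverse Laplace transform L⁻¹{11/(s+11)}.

L⁻¹{1/(s-a)} = e^(at), so L⁻¹{1/(s+11)} = e^(-11t), and L⁻¹{11/(s+11)} = 11·e^(-11t)

Final answer: 11·e^(-11t)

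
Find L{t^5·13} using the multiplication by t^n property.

L{13} = 13/s. d^1/ds^1[1/s] = -1/s². d^2/ds^2[1/s] = 2/s^3. d^3/ds^3[1/s] = -6/s^4. d^4/ds^4[1/s] = 24/s^5. d^5/ds^5[1/s] = -120/s^6. So L{t^5} = (-1)^{5}·-120/s^6 = 120/s^6. Then L{t^5·13} = 13·120/s^6 = 1560/s^6

Final answer: 1560/s^6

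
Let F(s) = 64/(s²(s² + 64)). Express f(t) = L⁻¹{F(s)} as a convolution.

64/(s²(s² + 64)) = (1/s²)·(64/(s² + 64)) = L{t}·L{8·sin(8t)}. So f(t) = t*(8·sin(8t)) = ∫₀ᵗ 8τ·sin(8(t-τ)) dτ

Final answer: ∫₀ᵗ 8τ·sin(8(t-τ)) dτ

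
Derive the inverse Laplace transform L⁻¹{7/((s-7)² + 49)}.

Using frequency shift, L⁻¹{7/((s-7)² + 49)} = e^(7t)·sin(7t)

Final answer: e^(7t)·sin(7t)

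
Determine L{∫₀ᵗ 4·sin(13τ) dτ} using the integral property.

L{∫₀ᵗ f(τ)dτ} = F(s)/s with F(s) = 52/(s² + 169), so the result is (52/(s² + 169))/s = 52/(s(s² + 169))

Final answer: 52/(s(s² + 169))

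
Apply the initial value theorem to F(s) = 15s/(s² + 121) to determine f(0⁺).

f(0⁺) = lim_{s→∞} s·15s/(s² + 121) = lim_{s→∞} 15s²/(s² + 121) = 15

Final answer: 15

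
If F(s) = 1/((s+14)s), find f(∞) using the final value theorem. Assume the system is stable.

f(∞) = lim_{s→0} sF(s) = lim_{s→0} 1/(s+14) = 1/14

Final answer: 1/14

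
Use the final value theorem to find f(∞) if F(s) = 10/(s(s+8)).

f(∞) = lim_{s→0} s·10/(s(s+8)) = lim_{s→0} 10/(s+8) = 10/8 = 5/4

Final answer: 5/4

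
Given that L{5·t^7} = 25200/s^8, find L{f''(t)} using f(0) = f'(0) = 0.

L{f''(t)} = s²F(s) - sf(0) - f'(0) = s²·25200/s^8 - 0 - 0 = 25200/s^6

Final answer: 25200/s^6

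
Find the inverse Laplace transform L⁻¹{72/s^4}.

L⁻¹{n!/s^(n+1)} = t^n with n=3. So L⁻¹{6/s^4} = t^3, and L⁻¹{72/s^4} = (72/6)·t^3 = 12·t^3

Final answer: 12·t^3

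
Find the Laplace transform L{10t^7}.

L{10t^7} = 10 · L{t^7} = 10 · 5040/s^8 = 50400/s^8

Final answer: 50400/s^8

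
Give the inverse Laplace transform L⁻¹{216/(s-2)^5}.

L⁻¹{n!/(s-a)^(n+1)} = t^n·e^(at) with n=4, a=2. So L⁻¹{24/(s-2)^5} = t^4·e^(2t), and L⁻¹{216/(s-2)^5} = (216/24)·t^4·e^(2t) = 9·t^4·e^(2t)

Final answer: 9·t^4·e^(2t)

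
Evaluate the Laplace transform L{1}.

L{1} = 1 · L{1} = 1/s

Final answer: 1/s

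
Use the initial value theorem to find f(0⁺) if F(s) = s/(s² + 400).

f(0⁺) = lim_{s→∞} s·s/(s² + 400) = lim_{s→∞} s²/(s² + 400) = 1

Final answer: 1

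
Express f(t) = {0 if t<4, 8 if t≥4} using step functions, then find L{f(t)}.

f(t) = 8·u(t-4). L{u(t-4)} = e^(-4s)/s, so L{f(t)} = 8·e^(-4s)/s

Final answer: 8·e^(-4s)/s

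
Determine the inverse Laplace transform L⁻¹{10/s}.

L⁻¹{c/s} = c, so L⁻¹{10/s} = 10

Final answer: 10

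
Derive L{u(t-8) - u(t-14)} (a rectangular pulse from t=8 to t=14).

L{u(t-a)} = e^(-as)/s. L{u(t-8) - u(t-14)} = (e^(-8s) - e^(-14s))/s

Final answer: (e^(-8s) - e^(-14s))/s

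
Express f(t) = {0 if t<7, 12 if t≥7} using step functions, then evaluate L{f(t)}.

f(t) = 12·u(t-7). L{u(t-7)} = e^(-7s)/s, so L{f(t)} = 12·e^(-7s)/s

Final answer: 12·e^(-7s)/s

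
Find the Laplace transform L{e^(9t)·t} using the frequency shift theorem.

L{e^(at)·t^n} = n!/(s-a)^(n+1), so L{e^(9t)·t} = 1/(s-9)^2

Final answer: 1/(s-9)^2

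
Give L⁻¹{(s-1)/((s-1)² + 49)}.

Using frequency shift: L⁻¹{(s-a)/((s-a)² + b²)} = e^(at)cos(bt). Here a=1, b=7

Final answer: e^t·cos(7t)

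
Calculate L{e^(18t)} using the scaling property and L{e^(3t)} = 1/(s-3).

Using L{f(at)} = (1/a)F(s/a) with a=6 and f(t) = e^(3t): L{e^(18t)} = (1/6) · 1/((s/6)-3) = (1/6) · 6/(s-18) = 1/(s-18)

Final answer: 1/(s-18)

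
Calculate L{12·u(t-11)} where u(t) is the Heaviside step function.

L{u(t-a)} = e^(-as)/s. Here a=11, so L{u(t-11)} = e^(-11s)/s, and L{12·u(t-11)} = 12·e^(-11s)/s

Final answer: 12·e^(-11s)/s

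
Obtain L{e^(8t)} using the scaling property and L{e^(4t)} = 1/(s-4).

Using L{f(at)} = (1/a)F(s/a) with a=2 and f(t) = e^(4t): L{e^(8t)} = (1/2) · 1/((s/2)-4) = (1/2) · 2/(s-8) = 1/(s-8)

Final answer: 1/(s-8)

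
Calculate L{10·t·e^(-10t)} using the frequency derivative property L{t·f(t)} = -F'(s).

L{e^(-10t)} = 1/(s+10). By frequency derivative: L{t·e^(-10t)} = -d/ds[1/(s+10)] = -(-1)/(s+10)² = 1/(s+10)². Then L{10·t·e^(-10t)} = 10·1/(s+10)² = 10/(s+10)²

Final answer: 10/(s+10)²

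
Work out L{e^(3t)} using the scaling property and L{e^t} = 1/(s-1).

Using L{f(at)} = (1/a)F(s/a) with a=3 and f(t) = e^t: L{e^(3t)} = (1/3) · 1/((s/3)-1) = (1/3) · 3/(s-3) = 1/(s-3)

Final answer: 1/(s-3)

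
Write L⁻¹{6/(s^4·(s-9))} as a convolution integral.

6/(s^4·(s-9)) = (6/s^4)·(1/(s-9)) = L{t^3}·L{e^(9t)}. So f(t) = t^3*e^(9t) = ∫₀ᵗ τ^3·e^(9(t-τ)) dτ

Final answer: ∫₀ᵗ τ^3·e^(9(t-τ)) dτ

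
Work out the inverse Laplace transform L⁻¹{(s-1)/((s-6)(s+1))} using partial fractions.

Using partial fractions, f(t) = (5e^(6t) + 2e^(-t))/7

Final answer: (5e^(6t) + 2e^(-t))/7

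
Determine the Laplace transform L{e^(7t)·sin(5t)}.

L{e^(at)·sin(ωt)} = ω/((s-a)² + ω²), so L{e^(7t)·sin(5t)} = 5/((s-7)² + 25)

Final answer: 5/((s-7)² + 25)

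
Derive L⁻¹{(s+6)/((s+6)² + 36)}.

Using frequency shift: L⁻¹{(s-a)/((s-a)² + b²)} = e^(at)cos(bt). Here a=-6, b=6

Final answer: e^(-6t)·cos(6t)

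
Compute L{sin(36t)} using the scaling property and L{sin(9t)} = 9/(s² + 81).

Using L{f(at)} = (1/a)F(s/a) with a=4: L{sin(36t)} = (1/4) · 9/((s/4)² + 81) = (1/4) · 9·16/(s² + 1296) = 36/(s² + 1296)

Final answer: 36/(s² + 1296)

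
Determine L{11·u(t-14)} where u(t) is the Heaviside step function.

L{u(t-a)} = e^(-as)/s. Here a=14, so L{u(t-14)} = e^(-14s)/s, and L{11·u(t-14)} = 11·e^(-14s)/s

Final answer: 11·e^(-14s)/s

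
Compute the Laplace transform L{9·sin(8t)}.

L{sin(ωt)} = ω/(s² + ω²), so L{sin(8t)} = 8/(s² + 64). Then L{9·sin(8t)} = 9·8/(s² + 64) = 72/(s² + 64)

Final answer: 72/(s² + 64)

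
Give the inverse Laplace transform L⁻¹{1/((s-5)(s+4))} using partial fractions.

Decompose: A/(s-5) + B/(s+4). A = 1/9, B = -1/9. f(t) = (e^(5t) - e^(-4t))/9

Final answer: (e^(5t) - e^(-4t))/9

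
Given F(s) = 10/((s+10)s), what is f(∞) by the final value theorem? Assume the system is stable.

f(∞) = lim_{s→0} sF(s) = lim_{s→0} 10/(s+10) = 1

Final answer: 1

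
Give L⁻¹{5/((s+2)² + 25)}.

Form: b/((s-a)² + b²) → e^(at)sin(bt). With a=-2, b=5

Final answer: e^(-2t)·sin(5t)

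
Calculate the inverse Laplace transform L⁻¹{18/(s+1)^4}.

L⁻¹{n!/(s-a)^(n+1)} = t^n·e^(at) with n=3, a=-1. So L⁻¹{6/(s+1)^4} = t^3·e^(-t), and L⁻¹{18/(s+1)^4} = (18/6)·t^3·e^(-t) = 3·t^3·e^(-t)

Final answer: 3·t^3·e^(-t)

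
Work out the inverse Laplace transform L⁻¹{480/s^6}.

L⁻¹{n!/s^(n+1)} = t^n with n=5. So L⁻¹{120/s^6} = t^5, and L⁻¹{480/s^6} = (480/120)·t^5 = 4·t^5

Final answer: 4·t^5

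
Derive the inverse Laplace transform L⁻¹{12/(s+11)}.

L⁻¹{1/(s-a)} = e^(at), so L⁻¹{1/(s+11)} = e^(-11t), and L⁻¹{12/(s+11)} = 12·e^(-11t)

Final answer: 12·e^(-11t)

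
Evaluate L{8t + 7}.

L{8t + 7} = 8·L{t} + 7·L{1} = 8/s² + 7/s

Final answer: 8/s² + 7/s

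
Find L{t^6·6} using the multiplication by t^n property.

L{6} = 6/s. d^1/ds^1[1/s] = -1/s². d^2/ds^2[1/s] = 2/s^3. d^3/ds^3[1/s] = -6/s^4. d^4/ds^4[1/s] = 24/s^5. d^5/ds^5[1/s] = -120/s^6. d^6/ds^6[1/s] = 720/s^7. So L{t^6} = (-1)^{6}·720/s^7 = 720/s^7. Then L{t^6·6} = 6·720/s^7 = 4320/s^7

Final answer: 4320/s^7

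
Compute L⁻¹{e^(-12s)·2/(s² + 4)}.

L⁻¹{2/(s² + 4)} = sin(2t). By the time shift theorem, L⁻¹{e^(-as)F(s)} = u(t-a)f(t-a) with a=12, so L⁻¹{e^(-12s)·2/(s² + 4)} = u(t-12)·sin(2(t-12))

Final answer: u(t-12)·sin(2(t-12))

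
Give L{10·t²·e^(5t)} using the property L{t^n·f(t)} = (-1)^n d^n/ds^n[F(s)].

L{e^(5t)} = 1/(s-5). d/ds[1/(s-5)] = -1/(s-5)². d²/ds²[1/(s-5)] = 2/(s-5)³. So L{t²·e^(5t)} = (-1)² · 2/(s-5)³ = 2/(s-5)³. Then L{10·t²·e^(5t)} = 10·2/(s-5)³ = 20/(s-5)³

Final answer: 20/(s-5)³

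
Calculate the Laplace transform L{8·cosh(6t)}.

L{cosh(ωt)} = s/(s² - ω²), so L{cosh(6t)} = s/(s² - 36). Then L{8·cosh(6t)} = 8·s/(s² - 36) = 8s/(s² - 36)

Final answer: 8s/(s² - 36)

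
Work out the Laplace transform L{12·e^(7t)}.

L{e^(at)} = 1/(s-a), so L{e^(7t)} = 1/(s-7). Then L{12·e^(7t)} = 12/(s-7)

Final answer: 12/(s-7)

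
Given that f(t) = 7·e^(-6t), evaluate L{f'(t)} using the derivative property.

f(0) = 7, F(s) = 7/(s+6). L{f'(t)} = s·F(s) - f(0) = 7s/(s+6) - 7 = (7s - 7(s+6))/(s+6) = -42/(s+6)

Final answer: -42/(s+6)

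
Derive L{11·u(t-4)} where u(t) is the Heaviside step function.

L{u(t-a)} = e^(-as)/s. Here a=4, so L{u(t-4)} = e^(-4s)/s, and L{11·u(t-4)} = 11·e^(-4s)/s

Final answer: 11·e^(-4s)/s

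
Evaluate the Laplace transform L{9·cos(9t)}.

L{cos(ωt)} = s/(s² + ω²), so L{cos(9t)} = s/(s² + 81). Then L{9·cos(9t)} = 9·s/(s² + 81) = 9s/(s² + 81)

Final answer: 9s/(s² + 81)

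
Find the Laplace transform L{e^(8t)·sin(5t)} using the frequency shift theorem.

Frequency shift: L{e^(at)f(t)} = F(s-a). L{e^(8t)·sin(5t)} = 5/((s-8)² + 25)

Final answer: 5/((s-8)² + 25)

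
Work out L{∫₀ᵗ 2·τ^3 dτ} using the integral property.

L{∫₀ᵗ f(τ)dτ} = F(s)/s with f(t) = 2t^3. F(s) = 12/s^4, so L{∫₀ᵗ 2·τ^3 dτ} = (12/s^4)/s = 12/s^5. (Check: ∫₀ᵗ 2·τ^3 dτ = 2t^4/4.)

Final answer: 12/s^5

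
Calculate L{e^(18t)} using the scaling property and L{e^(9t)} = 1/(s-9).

Using L{f(at)} = (1/a)F(s/a) with a=2 and f(t) = e^(9t): L{e^(18t)} = (1/2) · 1/((s/2)-9) = (1/2) · 2/(s-18) = 1/(s-18)

Final answer: 1/(s-18)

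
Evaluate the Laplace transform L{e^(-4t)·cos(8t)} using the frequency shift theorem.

Frequency shift: L{e^(at)f(t)} = F(s-a). L{e^(-4t)·cos(8t)} = (s+4)/((s+4)² + 64)

Final answer: (s+4)/((s+4)² + 64)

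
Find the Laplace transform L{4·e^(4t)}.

L{e^(at)} = 1/(s-a), so L{e^(4t)} = 1/(s-4). Then L{4·e^(4t)} = 4/(s-4)

Final answer: 4/(s-4)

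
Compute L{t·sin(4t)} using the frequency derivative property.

L{sin(4t)} = 4/(s² + 16). By L{t·f(t)} = -F'(s): -d/ds[4/(s² + 16)] = -(4)·(-2s)/(s² + 16)² = 8s/(s² + 16)²

Final answer: 8s/(s² + 16)²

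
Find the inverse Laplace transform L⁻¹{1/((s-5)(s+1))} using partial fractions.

Decompose: A/(s-5) + B/(s+1). A = 1/6, B = -1/6. f(t) = (e^(5t) - e^(-t))/6

Final answer: (e^(5t) - e^(-t))/6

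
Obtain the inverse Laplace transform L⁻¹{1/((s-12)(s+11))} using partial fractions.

Decompose: A/(s-12) + B/(s+11). A = 1/23, B = -1/23. f(t) = (e^(12t) - e^(-11t))/23

Final answer: (e^(12t) - e^(-11t))/23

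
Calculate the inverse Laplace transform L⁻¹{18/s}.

L⁻¹{c/s} = c, so L⁻¹{18/s} = 18

Final answer: 18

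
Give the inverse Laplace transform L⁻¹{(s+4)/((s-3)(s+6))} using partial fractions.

Using partial fractions, f(t) = (7e^(3t) + 2e^(-6t))/9

Final answer: (7e^(3t) + 2e^(-6t))/9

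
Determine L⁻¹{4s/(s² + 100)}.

This is the form c·s/(s² + a²) with a = 10, c = 4. L⁻¹ = 4·cos(10t)

Final answer: 4·cos(10t)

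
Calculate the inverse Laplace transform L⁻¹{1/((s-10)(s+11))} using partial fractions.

Decompose: A/(s-10) + B/(s+11). A = 1/21, B = -1/21. f(t) = (e^(10t) - e^(-11t))/21

Final answer: (e^(10t) - e^(-11t))/21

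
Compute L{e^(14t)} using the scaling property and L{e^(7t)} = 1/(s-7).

Using L{f(at)} = (1/a)F(s/a) with a=2 and f(t) = e^(7t): L{e^(14t)} = (1/2) · 1/((s/2)-7) = (1/2) · 2/(s-14) = 1/(s-14)

Final answer: 1/(s-14)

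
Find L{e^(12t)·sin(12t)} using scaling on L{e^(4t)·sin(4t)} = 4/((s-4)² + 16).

Scaling with a=3: L{e^(12t)·sin(12t)} = (1/3) · 4/((s/3-4)² + 16). Simplifying: 12/((s-12)² + 144)

Final answer: 12/((s-12)² + 144)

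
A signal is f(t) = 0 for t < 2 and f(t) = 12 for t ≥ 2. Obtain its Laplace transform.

f(t) = 12·u(t-2). L{u(t-2)} = e^(-2s)/s, so L{f(t)} = 12·e^(-2s)/s

Final answer: 12·e^(-2s)/s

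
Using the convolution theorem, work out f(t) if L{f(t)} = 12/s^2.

12/s^2 = (12/s)·(1/s) = L{12}·L{1}. By convolution, f(t) = 12*1 = ∫₀ᵗ 12·1 dτ = 12·t

Final answer: 12·t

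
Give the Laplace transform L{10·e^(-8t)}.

L{e^(at)} = 1/(s-a), so L{e^(-8t)} = 1/(s+8). Then L{10·e^(-8t)} = 10/(s+8)

Final answer: 10/(s+8)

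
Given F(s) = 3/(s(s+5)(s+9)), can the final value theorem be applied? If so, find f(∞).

Poles of sF(s) = 3/((s+5)(s+9)) are at s = -5 and s = -9, both in the left half-plane. Theorem applies. f(∞) = lim_{s→0} sF(s) = 3/(5·9) = 1/15

Final answer: 1/15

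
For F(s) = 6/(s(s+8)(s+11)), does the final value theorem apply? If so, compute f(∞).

Poles of sF(s) = 6/((s+8)(s+11)) are at s = -8 and s = -11, both in the left half-plane. Theorem applies. f(∞) = lim_{s→0} sF(s) = 6/(8·11) = 3/44

Final answer: 3/44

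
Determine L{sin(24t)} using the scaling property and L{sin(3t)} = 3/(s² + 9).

Using L{f(at)} = (1/a)F(s/a) with a=8: L{sin(24t)} = (1/8) · 3/((s/8)² + 9) = (1/8) · 3·64/(s² + 576) = 24/(s² + 576)

Final answer: 24/(s² + 576)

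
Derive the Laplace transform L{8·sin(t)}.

L{sin(ωt)} = ω/(s² + ω²), so L{sin(t)} = 1/(s² + 1). Then L{8·sin(t)} = 8·1/(s² + 1) = 8/(s² + 1)

Final answer: 8/(s² + 1)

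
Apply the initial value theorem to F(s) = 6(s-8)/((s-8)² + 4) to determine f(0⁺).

f(0⁺) = lim_{s→∞} sF(s) = lim_{s→∞} 6s(s-8)/((s-8)² + 4) = 6

Final answer: 6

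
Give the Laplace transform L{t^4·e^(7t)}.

L{t^n·e^(at)} = n!/(s-a)^(n+1), so L{t^4·e^(7t)} = 24/(s-7)^5

Final answer: 24/(s-7)^5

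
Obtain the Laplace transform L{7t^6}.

L{7t^6} = 7 · L{t^6} = 7 · 720/s^7 = 5040/s^7

Final answer: 5040/s^7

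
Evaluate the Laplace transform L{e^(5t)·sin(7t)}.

L{e^(at)·sin(ωt)} = ω/((s-a)² + ω²), so L{e^(5t)·sin(7t)} = 7/((s-5)² + 49)

Final answer: 7/((s-5)² + 49)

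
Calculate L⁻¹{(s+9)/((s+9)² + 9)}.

Using frequency shift: L⁻¹{(s-a)/((s-a)² + b²)} = e^(at)cos(bt). Here a=-9, b=3

Final answer: e^(-9t)·cos(3t)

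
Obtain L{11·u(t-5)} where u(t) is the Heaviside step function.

L{u(t-a)} = e^(-as)/s. Here a=5, so L{u(t-5)} = e^(-5s)/s, and L{11·u(t-5)} = 11·e^(-5s)/s

Final answer: 11·e^(-5s)/s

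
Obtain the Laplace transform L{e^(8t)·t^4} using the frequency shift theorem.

L{e^(at)·t^n} = n!/(s-a)^(n+1), so L{e^(8t)·t^4} = 24/(s-8)^5

Final answer: 24/(s-8)^5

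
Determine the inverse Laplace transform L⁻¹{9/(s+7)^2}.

L⁻¹{n!/(s-a)^(n+1)} = t^n·e^(at) with n=1, a=-7. So L⁻¹{1/(s+7)^2} = t·e^(-7t), and L⁻¹{9/(s+7)^2} = (9/1)·t·e^(-7t) = 9·t·e^(-7t)

Final answer: 9·t·e^(-7t)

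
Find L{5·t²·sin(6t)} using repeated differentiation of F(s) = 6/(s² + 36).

F(s) = 6/(s² + 36). F'(s) = -12s/(s² + 36)². F''(s) = -12(36 - 3s²)/(s² + 36)³ = (36s² - 432)/(s² + 36)³. So L{t²·sin(6t)} = (-1)² F''(s) = (36s² - 432)/(s² + 36)³. Then L{5·t²·sin(6t)} = 5·(36s² - 432)/(s² + 36)³ = (180s² - 2160)/(s² + 36)³

Final answer: (180s² - 2160)/(s² + 36)³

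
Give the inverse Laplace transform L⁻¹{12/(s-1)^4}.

L⁻¹{n!/(s-a)^(n+1)} = t^n·e^(at) with n=3, a=1. So L⁻¹{6/(s-1)^4} = t^3·e^t, and L⁻¹{12/(s-1)^4} = (12/6)·t^3·e^t = 2·t^3·e^t

Final answer: 2·t^3·e^t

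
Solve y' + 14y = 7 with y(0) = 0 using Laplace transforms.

sY + 14Y = 7/s. Y = 7/(s(s+14)). Partial fractions: Y = 1/2/s - 1/2/(s+14)

Final answer: y(t) = 1/2(1 - e^(-14t))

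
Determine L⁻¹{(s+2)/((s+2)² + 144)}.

Using frequency shift: L⁻¹{(s-a)/((s-a)² + b²)} = e^(at)cos(bt). Here a=-2, b=12

Final answer: e^(-2t)·cos(12t)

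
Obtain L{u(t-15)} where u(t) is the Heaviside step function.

L{u(t-a)} = e^(-as)/s. Here a=15, so L{u(t-15)} = e^(-15s)/s

Final answer: e^(-15s)/s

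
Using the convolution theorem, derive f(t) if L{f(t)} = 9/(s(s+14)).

9/(s(s+14)) = (9/s)·(1/(s+14)) = L{9}·L{e^(-14t)}. By convolution, f(t) = 9*e^(-14t) = ∫₀ᵗ 9·e^(-14τ) dτ = 9·(1 - e^(-14t))/14

Final answer: 9·(1 - e^(-14t))/14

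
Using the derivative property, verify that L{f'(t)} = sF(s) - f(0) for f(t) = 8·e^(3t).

f'(t) = 24e^(3t). Direct: L{f'(t)} = 24/(s-3). Property: s·8/(s-3) - 8 = (8s - 8(s-3))/(s-3) = 24/(s-3). ✓

Final answer: 24/(s-3)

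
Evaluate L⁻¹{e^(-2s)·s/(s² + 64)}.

L⁻¹{s/(s² + 64)} = cos(8t). By the time shift theorem, L⁻¹{e^(-as)F(s)} = u(t-a)f(t-a) with a=2, so L⁻¹{e^(-2s)·s/(s² + 64)} = u(t-2)·cos(8(t-2))

Final answer: u(t-2)·cos(8(t-2))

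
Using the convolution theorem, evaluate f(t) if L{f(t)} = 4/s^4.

4/s^4 = (4/s)·(1/s^3) = L{4}·L{t^2/2}. By convolution, f(t) = 4*t^2/2 = ∫₀ᵗ 4·τ^2/2 dτ = 4·t^3/6

Final answer: 4·t^3/6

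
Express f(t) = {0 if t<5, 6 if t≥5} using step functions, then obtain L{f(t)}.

f(t) = 6·u(t-5). L{u(t-5)} = e^(-5s)/s, so L{f(t)} = 6·e^(-5s)/s

Final answer: 6·e^(-5s)/s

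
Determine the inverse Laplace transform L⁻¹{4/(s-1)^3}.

L⁻¹{n!/(s-a)^(n+1)} = t^n·e^(at) with n=2, a=1. So L⁻¹{2/(s-1)^3} = t^2·e^t, and L⁻¹{4/(s-1)^3} = (4/2)·t^2·e^t = 2·t^2·e^t

Final answer: 2·t^2·e^t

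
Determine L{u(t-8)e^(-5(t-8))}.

u(t-a)f(t-a) with f(t)=e^(-5t). L{e^(-5t)} = 1/(s+5). By time shift: e^(-8s)/(s+5)

Final answer: e^(-8s)/(s+5)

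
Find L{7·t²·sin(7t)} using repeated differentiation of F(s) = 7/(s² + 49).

F(s) = 7/(s² + 49). F'(s) = -14s/(s² + 49)². F''(s) = -14(49 - 3s²)/(s² + 49)³ = (42s² - 686)/(s² + 49)³. So L{t²·sin(7t)} = (-1)² F''(s) = (42s² - 686)/(s² + 49)³. Then L{7·t²·sin(7t)} = 7·(42s² - 686)/(s² + 49)³ = (294s² - 4802)/(s² + 49)³

Final answer: (294s² - 4802)/(s² + 49)³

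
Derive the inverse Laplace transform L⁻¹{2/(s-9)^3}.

L⁻¹{n!/(s-a)^(n+1)} = t^n·e^(at), so L⁻¹{2/(s-9)^3} = t^2·e^(9t)

Final answer: t^2·e^(9t)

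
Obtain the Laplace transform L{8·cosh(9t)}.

L{cosh(ωt)} = s/(s² - ω²), so L{cosh(9t)} = s/(s² - 81). Then L{8·cosh(9t)} = 8·s/(s² - 81) = 8s/(s² - 81)

Final answer: 8s/(s² - 81)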